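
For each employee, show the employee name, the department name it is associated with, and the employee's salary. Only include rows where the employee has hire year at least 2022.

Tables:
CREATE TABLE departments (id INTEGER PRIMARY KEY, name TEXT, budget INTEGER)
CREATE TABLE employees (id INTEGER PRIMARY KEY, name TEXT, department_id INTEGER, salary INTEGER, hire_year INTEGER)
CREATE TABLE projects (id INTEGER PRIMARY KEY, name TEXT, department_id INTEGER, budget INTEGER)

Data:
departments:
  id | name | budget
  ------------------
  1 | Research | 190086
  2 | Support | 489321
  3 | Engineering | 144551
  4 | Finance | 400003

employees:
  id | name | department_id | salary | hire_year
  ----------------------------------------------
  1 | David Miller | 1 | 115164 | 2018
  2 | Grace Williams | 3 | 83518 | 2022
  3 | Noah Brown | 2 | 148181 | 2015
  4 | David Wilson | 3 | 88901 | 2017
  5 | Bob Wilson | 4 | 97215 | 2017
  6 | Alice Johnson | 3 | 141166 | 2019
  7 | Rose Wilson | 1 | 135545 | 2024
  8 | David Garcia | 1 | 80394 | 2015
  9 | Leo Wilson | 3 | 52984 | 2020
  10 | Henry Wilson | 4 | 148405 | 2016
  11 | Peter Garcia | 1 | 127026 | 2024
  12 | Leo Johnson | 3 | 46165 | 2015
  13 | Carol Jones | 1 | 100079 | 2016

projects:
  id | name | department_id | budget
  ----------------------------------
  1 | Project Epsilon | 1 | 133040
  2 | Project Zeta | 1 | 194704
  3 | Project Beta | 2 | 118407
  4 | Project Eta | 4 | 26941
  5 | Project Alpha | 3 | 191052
SELECT c.name, p.name AS department, c.salary FROM employees c JOIN departments p ON c.department_id = p.id WHERE c.hire_year >= 2022

Execution result:
name | department | salary
Grace Williams | Engineering | 83518
Rose Wilson | Research | 135545
Peter Garcia | Research | 127026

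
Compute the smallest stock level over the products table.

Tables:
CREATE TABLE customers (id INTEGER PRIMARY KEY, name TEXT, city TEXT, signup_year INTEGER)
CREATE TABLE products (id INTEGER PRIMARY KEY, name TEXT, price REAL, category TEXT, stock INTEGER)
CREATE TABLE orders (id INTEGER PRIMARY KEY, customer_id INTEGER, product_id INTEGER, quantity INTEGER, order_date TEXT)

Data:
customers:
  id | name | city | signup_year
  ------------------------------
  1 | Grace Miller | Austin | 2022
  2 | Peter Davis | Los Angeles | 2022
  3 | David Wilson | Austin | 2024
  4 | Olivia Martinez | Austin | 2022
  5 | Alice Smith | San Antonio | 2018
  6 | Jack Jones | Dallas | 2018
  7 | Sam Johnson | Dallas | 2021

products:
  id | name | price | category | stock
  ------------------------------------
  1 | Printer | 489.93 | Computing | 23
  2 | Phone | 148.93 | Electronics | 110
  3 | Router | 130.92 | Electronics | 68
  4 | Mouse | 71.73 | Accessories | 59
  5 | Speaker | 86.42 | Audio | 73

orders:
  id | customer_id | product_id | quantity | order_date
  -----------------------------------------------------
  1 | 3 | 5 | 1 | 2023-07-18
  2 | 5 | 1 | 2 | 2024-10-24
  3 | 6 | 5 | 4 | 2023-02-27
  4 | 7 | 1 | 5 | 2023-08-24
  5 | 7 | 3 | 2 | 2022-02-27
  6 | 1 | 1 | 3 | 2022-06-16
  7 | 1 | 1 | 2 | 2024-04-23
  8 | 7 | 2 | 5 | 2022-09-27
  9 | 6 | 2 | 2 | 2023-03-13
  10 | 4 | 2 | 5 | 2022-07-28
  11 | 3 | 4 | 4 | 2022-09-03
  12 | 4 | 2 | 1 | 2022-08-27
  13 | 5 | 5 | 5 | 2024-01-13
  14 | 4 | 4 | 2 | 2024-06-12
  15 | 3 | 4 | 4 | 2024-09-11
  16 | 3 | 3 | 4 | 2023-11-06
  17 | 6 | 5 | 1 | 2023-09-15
SELECT MIN(stock) FROM products

Execution result:
23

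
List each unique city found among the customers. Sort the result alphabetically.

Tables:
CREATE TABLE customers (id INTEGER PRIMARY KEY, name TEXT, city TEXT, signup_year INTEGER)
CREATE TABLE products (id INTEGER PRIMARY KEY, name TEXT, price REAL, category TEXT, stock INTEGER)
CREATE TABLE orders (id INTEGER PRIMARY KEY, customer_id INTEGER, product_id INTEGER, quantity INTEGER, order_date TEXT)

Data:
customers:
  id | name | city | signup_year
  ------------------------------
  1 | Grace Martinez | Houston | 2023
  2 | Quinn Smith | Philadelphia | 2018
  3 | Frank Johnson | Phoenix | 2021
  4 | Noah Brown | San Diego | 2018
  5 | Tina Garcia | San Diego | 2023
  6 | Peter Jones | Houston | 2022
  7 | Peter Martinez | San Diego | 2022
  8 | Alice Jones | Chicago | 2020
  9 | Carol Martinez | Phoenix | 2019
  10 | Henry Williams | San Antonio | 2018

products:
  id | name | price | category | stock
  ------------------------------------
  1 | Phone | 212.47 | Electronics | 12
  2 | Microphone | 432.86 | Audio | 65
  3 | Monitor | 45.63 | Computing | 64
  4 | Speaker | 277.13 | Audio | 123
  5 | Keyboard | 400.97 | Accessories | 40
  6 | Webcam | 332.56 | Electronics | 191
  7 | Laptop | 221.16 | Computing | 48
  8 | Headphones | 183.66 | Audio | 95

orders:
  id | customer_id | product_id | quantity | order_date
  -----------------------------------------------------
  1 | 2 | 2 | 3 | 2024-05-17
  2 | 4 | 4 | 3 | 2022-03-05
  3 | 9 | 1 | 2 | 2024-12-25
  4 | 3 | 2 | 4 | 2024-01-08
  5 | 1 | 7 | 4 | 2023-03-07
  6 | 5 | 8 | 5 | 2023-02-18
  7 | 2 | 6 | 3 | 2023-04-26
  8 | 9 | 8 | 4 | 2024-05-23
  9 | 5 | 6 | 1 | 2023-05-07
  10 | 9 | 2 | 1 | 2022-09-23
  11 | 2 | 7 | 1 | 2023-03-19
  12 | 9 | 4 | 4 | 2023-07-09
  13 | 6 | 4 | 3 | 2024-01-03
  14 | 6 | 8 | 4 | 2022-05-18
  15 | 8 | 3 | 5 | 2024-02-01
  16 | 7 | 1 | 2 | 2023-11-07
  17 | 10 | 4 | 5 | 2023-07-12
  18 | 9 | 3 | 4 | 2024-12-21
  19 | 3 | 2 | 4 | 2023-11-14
SELECT DISTINCT city FROM customers ORDER BY city

Execution result:
city
Chicago
Houston
Philadelphia
Phoenix
San Antonio
San Diego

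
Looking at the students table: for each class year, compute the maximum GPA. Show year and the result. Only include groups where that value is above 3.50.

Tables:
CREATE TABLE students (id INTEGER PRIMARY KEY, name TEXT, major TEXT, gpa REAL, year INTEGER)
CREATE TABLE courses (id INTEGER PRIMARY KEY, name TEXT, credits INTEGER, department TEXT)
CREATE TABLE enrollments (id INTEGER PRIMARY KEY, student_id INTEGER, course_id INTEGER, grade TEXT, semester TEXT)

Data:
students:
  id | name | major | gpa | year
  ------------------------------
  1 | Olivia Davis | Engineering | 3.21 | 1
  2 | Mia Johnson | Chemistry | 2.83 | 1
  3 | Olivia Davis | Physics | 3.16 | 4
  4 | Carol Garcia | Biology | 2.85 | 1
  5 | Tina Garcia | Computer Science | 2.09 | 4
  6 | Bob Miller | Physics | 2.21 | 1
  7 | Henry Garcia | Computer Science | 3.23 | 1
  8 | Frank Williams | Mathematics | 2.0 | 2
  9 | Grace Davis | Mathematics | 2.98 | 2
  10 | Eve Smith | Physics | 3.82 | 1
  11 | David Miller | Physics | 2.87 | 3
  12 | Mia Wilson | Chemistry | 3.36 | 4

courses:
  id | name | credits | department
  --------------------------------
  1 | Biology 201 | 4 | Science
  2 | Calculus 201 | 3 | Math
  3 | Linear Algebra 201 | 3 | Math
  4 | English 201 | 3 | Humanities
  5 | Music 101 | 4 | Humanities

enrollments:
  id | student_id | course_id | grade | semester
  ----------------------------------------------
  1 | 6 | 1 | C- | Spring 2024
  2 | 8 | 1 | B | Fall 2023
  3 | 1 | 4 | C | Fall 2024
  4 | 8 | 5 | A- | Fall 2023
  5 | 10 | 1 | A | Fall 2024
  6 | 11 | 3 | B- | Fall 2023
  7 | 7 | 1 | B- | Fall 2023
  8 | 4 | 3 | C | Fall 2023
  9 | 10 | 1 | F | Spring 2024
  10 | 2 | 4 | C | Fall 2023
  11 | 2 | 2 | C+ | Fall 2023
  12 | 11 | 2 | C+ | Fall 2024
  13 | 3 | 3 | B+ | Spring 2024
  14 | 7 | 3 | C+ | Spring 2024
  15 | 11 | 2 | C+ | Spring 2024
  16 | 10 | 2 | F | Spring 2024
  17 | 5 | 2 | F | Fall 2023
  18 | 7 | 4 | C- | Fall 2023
SELECT year, MAX(gpa) AS max_gpa FROM students GROUP BY year HAVING MAX(gpa) > 3.5

Execution result:
year | max_gpa
1 | 3.82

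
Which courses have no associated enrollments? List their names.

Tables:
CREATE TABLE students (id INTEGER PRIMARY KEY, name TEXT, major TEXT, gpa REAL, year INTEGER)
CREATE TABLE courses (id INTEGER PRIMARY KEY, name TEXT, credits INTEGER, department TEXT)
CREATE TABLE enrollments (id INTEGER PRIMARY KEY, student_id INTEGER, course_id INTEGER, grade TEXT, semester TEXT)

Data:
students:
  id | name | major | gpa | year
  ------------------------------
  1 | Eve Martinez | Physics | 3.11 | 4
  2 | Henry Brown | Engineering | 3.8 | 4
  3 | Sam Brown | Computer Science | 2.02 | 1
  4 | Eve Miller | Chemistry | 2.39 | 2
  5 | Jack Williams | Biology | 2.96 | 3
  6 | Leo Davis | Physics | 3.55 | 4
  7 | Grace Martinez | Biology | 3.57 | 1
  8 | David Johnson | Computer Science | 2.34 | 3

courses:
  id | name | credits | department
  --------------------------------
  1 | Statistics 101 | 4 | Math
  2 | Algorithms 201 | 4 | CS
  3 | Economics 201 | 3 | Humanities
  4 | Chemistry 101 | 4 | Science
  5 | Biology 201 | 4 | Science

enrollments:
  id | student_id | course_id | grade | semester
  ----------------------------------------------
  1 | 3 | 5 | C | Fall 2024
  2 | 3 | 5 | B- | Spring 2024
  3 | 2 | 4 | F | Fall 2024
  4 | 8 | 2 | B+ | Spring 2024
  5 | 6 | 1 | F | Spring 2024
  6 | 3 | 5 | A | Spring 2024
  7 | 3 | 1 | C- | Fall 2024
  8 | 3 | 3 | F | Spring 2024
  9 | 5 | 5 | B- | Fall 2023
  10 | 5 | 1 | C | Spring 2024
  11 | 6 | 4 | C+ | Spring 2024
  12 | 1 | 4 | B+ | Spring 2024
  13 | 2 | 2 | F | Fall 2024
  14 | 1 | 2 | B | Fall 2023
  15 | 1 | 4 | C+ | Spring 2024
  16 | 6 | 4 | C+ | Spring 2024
SELECT p.name FROM courses p LEFT JOIN enrollments c ON c.course_id = p.id WHERE c.id IS NULL

Execution result:
(no rows)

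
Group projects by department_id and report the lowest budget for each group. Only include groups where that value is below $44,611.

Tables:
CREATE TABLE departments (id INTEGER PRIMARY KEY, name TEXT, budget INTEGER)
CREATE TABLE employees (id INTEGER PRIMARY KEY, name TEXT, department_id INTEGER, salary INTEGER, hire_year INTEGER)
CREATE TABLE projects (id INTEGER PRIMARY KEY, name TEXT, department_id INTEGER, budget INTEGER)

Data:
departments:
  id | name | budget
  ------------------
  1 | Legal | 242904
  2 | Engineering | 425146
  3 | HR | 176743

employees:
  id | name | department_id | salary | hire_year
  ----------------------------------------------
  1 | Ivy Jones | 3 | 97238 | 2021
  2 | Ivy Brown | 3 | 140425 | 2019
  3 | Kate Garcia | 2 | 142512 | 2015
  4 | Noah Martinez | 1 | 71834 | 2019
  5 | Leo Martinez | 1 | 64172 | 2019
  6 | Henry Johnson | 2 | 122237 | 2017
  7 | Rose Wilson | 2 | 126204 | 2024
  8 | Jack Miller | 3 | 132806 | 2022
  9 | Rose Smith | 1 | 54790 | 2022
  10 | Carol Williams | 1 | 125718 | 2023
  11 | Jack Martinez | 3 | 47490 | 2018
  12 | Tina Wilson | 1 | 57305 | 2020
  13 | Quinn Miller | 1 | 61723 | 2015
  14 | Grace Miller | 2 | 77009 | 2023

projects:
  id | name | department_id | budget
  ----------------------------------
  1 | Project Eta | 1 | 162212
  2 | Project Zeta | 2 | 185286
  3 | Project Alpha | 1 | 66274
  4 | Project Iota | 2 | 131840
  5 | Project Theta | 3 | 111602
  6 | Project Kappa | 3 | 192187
SELECT department_id, MIN(budget) AS min_budget FROM projects GROUP BY department_id HAVING MIN(budget) < 44611

Execution result:
(no rows)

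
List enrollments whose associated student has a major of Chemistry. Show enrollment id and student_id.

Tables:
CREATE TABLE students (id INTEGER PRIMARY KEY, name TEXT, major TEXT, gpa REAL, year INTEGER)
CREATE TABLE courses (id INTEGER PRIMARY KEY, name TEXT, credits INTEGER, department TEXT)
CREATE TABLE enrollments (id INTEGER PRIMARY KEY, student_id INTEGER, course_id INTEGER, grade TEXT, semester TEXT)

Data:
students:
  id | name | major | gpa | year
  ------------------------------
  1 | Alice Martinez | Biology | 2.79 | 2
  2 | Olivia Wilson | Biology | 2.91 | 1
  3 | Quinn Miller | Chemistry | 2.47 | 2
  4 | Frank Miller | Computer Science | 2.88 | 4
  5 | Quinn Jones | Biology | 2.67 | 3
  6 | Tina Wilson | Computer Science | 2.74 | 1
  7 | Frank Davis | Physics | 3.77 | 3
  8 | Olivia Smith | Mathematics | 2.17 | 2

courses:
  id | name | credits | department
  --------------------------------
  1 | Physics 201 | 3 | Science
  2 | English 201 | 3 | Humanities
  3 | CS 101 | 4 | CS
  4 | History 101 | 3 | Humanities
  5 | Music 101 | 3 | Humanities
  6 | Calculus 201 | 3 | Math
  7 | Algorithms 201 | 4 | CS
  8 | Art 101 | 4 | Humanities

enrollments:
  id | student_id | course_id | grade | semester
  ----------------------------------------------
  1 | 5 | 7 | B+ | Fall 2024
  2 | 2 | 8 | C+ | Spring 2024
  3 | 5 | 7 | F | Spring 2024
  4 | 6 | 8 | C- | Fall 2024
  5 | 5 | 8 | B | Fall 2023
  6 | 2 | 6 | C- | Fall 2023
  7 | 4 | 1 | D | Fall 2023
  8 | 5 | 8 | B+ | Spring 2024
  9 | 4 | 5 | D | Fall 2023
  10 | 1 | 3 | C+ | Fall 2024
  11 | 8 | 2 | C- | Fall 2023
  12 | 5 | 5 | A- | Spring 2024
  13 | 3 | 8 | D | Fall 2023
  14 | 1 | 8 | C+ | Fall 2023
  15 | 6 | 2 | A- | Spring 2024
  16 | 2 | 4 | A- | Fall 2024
SELECT id, student_id FROM enrollments WHERE student_id IN (SELECT id FROM students WHERE major = 'Chemistry')

Execution result:
id | student_id
13 | 3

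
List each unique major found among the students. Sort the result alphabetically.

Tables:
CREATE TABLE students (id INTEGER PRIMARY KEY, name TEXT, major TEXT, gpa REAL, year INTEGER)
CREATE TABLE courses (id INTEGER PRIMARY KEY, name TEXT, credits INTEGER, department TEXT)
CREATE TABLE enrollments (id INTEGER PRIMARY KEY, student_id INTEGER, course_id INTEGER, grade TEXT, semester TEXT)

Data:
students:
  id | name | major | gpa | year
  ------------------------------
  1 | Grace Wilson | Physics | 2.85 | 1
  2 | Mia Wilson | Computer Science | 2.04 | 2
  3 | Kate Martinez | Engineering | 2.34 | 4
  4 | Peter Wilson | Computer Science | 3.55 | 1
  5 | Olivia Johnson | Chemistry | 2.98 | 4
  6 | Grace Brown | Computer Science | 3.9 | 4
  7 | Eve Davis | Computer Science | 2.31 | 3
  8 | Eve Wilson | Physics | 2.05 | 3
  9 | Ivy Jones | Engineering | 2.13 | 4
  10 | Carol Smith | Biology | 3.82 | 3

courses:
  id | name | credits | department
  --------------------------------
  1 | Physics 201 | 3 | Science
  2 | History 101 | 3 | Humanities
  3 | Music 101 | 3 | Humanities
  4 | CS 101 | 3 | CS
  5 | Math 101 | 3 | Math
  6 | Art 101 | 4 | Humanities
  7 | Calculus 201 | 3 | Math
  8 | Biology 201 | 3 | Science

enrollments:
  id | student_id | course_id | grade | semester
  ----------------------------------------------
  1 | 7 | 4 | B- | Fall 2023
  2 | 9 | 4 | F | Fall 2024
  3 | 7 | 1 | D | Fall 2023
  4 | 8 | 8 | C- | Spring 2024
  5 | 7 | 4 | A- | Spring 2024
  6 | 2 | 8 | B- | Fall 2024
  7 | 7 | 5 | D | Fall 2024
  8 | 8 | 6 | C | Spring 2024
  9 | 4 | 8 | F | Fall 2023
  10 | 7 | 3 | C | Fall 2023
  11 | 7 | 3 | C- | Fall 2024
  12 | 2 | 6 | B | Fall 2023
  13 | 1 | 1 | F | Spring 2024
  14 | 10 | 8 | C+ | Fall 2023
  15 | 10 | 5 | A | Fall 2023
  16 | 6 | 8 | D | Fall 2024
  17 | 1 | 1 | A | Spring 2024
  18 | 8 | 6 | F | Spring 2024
SELECT DISTINCT major FROM students ORDER BY major

Execution result:
major
Biology
Chemistry
Computer Science
Engineering
Physics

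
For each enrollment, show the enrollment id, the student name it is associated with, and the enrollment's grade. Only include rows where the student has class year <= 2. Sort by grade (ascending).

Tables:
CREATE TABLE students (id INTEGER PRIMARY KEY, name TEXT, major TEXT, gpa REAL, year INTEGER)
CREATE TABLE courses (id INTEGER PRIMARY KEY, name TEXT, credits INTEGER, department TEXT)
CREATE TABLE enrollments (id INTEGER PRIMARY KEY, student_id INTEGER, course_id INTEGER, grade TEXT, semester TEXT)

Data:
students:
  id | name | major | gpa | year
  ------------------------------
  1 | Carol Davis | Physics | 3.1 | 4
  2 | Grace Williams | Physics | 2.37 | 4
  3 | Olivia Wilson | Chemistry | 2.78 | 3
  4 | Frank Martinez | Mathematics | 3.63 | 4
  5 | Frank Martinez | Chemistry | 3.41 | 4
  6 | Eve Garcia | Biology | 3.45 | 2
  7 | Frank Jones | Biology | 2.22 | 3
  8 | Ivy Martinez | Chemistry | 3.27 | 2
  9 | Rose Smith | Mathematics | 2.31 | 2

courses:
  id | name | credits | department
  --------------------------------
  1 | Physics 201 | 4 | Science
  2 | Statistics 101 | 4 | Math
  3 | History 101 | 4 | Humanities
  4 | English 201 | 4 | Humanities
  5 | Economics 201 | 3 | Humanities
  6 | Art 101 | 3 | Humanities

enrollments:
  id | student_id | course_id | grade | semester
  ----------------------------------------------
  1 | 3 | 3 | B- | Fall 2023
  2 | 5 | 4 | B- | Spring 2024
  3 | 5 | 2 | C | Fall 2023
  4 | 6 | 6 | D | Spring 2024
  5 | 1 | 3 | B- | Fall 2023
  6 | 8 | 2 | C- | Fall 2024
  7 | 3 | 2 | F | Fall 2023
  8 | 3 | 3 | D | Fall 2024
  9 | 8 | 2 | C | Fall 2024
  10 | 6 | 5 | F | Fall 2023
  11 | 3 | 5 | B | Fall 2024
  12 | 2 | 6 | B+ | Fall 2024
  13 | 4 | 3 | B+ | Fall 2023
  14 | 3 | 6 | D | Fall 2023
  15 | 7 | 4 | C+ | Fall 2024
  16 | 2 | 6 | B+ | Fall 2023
SELECT c.id, p.name AS student, c.grade FROM enrollments c JOIN students p ON c.student_id = p.id WHERE p.year <= 2 ORDER BY c.grade ASC

Execution result:
id | student | grade
9 | Ivy Martinez | C
6 | Ivy Martinez | C-
4 | Eve Garcia | D
10 | Eve Garcia | F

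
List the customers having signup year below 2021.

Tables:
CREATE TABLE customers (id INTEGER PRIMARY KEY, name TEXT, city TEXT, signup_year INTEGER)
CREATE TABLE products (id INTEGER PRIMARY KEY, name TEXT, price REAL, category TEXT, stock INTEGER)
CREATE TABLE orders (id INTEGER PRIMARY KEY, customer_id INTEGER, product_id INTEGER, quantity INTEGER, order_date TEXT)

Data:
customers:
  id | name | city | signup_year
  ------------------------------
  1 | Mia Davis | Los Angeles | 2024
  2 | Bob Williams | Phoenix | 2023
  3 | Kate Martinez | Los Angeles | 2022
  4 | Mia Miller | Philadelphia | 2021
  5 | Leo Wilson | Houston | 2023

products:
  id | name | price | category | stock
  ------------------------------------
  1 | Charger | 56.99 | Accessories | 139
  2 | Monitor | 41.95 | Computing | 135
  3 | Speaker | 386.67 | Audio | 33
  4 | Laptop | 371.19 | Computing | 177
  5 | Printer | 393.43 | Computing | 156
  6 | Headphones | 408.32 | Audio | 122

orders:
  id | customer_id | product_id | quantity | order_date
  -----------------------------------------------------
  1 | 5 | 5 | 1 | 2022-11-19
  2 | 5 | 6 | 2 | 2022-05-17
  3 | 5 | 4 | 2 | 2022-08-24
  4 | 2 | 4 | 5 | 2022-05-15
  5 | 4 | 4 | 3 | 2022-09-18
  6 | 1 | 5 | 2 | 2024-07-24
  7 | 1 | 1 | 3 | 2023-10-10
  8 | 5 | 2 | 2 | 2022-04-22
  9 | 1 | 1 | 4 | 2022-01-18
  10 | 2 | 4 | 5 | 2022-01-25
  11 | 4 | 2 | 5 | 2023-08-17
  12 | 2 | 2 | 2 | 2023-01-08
SELECT name, signup_year FROM customers WHERE signup_year < 2021

Execution result:
(no rows)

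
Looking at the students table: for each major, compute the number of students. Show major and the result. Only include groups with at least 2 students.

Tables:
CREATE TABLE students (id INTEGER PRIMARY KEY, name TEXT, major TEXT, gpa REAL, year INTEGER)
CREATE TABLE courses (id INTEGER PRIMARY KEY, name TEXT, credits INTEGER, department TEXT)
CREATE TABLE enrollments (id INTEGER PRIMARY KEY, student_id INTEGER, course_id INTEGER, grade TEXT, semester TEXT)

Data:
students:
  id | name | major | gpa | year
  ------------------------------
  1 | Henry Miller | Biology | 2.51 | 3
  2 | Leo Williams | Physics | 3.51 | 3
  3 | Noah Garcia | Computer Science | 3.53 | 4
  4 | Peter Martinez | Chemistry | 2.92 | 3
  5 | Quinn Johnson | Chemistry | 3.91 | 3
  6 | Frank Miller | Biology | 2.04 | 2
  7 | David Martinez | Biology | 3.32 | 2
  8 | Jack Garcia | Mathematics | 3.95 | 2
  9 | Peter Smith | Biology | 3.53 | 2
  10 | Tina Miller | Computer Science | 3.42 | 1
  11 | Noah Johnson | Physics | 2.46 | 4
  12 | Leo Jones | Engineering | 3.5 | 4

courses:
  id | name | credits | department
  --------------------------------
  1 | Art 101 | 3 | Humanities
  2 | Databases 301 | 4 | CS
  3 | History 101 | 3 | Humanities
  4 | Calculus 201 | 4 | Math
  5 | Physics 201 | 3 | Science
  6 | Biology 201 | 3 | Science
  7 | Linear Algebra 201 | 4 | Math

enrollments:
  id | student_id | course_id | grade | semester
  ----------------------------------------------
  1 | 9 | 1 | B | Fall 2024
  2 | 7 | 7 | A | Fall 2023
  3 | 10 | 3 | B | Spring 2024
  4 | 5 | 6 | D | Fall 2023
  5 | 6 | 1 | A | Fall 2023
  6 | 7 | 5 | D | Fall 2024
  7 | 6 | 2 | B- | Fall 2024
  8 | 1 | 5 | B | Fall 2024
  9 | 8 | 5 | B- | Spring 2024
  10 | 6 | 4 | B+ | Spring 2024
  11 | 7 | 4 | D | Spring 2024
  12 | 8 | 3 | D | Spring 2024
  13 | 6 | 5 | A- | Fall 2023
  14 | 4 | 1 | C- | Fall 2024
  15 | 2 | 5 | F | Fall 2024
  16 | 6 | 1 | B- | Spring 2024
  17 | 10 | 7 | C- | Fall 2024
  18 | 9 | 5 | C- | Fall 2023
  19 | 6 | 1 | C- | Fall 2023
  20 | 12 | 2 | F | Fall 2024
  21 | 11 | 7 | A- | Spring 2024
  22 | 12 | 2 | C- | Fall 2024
SELECT major, COUNT(*) AS n FROM students GROUP BY major HAVING COUNT(*) >= 2

Execution result:
major | n
Biology | 4
Chemistry | 2
Computer Science | 2
Physics | 2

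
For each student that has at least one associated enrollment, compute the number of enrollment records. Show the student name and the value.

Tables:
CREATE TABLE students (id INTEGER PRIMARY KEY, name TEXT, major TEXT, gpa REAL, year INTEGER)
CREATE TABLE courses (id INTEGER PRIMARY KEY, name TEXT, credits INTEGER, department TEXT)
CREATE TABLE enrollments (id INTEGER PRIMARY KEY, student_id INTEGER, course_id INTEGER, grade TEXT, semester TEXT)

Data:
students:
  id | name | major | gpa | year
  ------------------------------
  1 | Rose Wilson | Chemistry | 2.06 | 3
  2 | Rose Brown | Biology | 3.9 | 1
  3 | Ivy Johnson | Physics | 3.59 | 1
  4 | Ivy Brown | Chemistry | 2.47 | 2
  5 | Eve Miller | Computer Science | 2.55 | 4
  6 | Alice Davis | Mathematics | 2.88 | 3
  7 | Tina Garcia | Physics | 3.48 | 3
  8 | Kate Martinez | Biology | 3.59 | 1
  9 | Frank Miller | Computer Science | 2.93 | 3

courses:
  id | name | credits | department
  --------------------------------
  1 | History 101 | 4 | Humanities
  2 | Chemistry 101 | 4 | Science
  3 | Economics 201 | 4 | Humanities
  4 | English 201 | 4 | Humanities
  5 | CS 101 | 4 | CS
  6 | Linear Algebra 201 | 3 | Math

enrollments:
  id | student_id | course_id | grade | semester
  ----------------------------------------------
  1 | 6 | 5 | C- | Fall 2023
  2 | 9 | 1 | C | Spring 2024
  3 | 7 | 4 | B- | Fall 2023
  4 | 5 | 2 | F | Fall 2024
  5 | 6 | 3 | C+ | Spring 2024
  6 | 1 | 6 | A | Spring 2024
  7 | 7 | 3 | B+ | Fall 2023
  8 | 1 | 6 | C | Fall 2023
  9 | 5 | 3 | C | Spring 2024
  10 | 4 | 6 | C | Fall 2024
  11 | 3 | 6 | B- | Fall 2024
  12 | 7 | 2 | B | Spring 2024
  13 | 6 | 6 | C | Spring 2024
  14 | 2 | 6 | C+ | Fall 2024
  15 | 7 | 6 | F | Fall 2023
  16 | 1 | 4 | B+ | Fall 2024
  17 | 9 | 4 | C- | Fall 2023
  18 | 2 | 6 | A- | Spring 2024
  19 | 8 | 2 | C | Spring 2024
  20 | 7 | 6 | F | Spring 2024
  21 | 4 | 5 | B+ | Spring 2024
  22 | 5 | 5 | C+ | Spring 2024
SELECT p.name, COUNT(*) AS n FROM enrollments c JOIN students p ON c.student_id = p.id GROUP BY p.id, p.name

Execution result:
name | n
Rose Wilson | 3
Rose Brown | 2
Ivy Johnson | 1
Ivy Brown | 2
Eve Miller | 3
Alice Davis | 3
Tina Garcia | 5
Kate Martinez | 1
Frank Miller | 2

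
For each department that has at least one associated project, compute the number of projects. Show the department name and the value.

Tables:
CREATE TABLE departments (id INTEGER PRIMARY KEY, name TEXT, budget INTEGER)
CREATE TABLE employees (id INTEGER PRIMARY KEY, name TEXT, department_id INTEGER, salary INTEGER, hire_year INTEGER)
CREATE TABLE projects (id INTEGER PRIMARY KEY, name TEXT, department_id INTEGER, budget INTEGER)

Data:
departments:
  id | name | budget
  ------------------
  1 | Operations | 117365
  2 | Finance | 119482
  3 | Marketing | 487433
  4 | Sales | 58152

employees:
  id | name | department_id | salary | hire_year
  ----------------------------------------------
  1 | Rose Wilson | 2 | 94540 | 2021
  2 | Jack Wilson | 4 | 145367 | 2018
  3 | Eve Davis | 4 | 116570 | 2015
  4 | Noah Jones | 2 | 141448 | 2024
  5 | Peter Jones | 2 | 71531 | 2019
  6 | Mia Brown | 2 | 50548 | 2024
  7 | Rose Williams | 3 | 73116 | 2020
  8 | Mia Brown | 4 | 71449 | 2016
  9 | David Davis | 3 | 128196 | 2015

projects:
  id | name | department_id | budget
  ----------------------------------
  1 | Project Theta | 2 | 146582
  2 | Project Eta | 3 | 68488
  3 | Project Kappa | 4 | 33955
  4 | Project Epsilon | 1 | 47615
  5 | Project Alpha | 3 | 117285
SELECT p.name, COUNT(*) AS n FROM projects c JOIN departments p ON c.department_id = p.id GROUP BY p.id, p.name

Execution result:
name | n
Operations | 1
Finance | 1
Marketing | 2
Sales | 1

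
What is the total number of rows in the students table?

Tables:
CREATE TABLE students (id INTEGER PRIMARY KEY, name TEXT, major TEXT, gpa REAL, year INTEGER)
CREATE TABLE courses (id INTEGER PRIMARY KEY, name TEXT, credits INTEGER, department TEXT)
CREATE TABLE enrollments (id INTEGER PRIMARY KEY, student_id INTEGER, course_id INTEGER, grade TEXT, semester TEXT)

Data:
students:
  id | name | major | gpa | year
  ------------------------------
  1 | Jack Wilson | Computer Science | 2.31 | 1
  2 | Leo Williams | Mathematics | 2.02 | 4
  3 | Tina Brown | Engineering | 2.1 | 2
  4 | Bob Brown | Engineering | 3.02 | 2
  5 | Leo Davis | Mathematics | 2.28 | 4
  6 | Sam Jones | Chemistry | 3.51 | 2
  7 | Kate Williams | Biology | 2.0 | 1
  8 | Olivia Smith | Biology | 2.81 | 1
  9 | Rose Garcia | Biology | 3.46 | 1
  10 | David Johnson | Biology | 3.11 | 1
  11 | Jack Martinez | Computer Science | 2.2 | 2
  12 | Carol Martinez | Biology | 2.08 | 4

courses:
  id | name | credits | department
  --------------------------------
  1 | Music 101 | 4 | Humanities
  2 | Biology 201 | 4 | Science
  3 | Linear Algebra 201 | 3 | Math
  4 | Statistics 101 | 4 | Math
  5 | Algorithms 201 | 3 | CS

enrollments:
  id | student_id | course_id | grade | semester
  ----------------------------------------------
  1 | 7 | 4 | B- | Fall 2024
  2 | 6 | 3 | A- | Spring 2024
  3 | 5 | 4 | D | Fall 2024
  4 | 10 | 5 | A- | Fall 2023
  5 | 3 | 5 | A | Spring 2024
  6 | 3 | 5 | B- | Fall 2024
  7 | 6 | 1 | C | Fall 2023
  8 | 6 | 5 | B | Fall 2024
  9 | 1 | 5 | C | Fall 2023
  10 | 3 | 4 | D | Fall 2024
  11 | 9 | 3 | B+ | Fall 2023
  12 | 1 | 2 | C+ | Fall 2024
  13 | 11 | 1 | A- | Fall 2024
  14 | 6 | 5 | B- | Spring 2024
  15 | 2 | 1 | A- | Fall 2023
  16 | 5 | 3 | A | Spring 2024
SELECT COUNT(*) FROM students

Execution result:
12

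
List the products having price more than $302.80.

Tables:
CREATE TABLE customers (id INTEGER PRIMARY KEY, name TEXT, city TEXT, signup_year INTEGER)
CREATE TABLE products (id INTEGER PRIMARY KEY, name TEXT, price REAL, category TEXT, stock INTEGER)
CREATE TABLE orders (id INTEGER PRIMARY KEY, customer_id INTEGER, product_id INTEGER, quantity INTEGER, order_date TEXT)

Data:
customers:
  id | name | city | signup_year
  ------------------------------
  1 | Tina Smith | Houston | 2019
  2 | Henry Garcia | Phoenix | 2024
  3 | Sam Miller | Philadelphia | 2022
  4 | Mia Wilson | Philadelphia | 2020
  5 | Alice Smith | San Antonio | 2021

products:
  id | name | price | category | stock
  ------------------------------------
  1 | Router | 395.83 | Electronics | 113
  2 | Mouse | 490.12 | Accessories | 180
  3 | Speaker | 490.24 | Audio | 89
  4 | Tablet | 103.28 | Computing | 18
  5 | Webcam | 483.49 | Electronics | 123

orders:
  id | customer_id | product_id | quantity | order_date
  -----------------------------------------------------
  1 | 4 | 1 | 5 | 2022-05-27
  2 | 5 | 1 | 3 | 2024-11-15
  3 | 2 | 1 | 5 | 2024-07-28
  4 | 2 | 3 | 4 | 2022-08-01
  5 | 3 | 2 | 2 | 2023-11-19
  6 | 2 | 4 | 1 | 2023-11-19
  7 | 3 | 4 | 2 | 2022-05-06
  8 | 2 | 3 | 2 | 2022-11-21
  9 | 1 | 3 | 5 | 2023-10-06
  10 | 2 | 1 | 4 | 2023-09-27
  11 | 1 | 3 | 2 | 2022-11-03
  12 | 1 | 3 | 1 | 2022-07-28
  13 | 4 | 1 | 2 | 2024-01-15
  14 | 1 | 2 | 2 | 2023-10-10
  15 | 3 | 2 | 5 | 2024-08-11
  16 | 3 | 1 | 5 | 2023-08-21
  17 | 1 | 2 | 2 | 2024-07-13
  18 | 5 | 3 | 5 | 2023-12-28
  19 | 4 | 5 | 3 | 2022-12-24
SELECT name, price FROM products WHERE price > 302.8

Execution result:
name | price
Router | 395.83
Mouse | 490.12
Speaker | 490.24
Webcam | 483.49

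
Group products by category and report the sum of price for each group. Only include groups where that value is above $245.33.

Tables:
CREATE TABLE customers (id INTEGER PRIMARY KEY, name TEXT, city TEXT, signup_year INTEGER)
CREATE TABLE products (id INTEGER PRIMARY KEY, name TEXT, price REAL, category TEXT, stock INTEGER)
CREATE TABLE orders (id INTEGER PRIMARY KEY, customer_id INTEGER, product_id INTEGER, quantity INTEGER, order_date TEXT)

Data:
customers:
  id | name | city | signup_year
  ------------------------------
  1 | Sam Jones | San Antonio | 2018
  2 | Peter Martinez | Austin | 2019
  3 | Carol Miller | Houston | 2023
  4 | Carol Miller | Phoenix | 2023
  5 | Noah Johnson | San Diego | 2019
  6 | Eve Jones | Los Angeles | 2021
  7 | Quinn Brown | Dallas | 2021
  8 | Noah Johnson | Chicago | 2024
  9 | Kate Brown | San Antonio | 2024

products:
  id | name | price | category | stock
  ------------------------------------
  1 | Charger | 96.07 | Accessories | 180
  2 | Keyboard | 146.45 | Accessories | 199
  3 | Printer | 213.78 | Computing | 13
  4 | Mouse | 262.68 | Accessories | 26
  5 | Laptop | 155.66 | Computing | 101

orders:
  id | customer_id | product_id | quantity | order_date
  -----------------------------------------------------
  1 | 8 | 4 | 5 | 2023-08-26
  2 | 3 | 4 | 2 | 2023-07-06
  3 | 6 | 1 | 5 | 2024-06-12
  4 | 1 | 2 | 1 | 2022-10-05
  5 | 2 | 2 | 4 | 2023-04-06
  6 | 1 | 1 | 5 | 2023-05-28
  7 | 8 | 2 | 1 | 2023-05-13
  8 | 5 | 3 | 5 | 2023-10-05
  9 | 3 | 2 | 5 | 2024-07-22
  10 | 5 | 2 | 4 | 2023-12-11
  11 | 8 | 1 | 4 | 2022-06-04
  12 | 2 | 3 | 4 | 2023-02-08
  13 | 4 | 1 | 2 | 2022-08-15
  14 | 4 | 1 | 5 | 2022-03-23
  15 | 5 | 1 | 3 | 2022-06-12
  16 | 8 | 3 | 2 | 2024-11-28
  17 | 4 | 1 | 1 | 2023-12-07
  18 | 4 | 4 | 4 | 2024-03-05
SELECT category, SUM(price) AS sum_price FROM products GROUP BY category HAVING SUM(price) > 245.33

Execution result:
category | sum_price
Accessories | 505.20
Computing | 369.44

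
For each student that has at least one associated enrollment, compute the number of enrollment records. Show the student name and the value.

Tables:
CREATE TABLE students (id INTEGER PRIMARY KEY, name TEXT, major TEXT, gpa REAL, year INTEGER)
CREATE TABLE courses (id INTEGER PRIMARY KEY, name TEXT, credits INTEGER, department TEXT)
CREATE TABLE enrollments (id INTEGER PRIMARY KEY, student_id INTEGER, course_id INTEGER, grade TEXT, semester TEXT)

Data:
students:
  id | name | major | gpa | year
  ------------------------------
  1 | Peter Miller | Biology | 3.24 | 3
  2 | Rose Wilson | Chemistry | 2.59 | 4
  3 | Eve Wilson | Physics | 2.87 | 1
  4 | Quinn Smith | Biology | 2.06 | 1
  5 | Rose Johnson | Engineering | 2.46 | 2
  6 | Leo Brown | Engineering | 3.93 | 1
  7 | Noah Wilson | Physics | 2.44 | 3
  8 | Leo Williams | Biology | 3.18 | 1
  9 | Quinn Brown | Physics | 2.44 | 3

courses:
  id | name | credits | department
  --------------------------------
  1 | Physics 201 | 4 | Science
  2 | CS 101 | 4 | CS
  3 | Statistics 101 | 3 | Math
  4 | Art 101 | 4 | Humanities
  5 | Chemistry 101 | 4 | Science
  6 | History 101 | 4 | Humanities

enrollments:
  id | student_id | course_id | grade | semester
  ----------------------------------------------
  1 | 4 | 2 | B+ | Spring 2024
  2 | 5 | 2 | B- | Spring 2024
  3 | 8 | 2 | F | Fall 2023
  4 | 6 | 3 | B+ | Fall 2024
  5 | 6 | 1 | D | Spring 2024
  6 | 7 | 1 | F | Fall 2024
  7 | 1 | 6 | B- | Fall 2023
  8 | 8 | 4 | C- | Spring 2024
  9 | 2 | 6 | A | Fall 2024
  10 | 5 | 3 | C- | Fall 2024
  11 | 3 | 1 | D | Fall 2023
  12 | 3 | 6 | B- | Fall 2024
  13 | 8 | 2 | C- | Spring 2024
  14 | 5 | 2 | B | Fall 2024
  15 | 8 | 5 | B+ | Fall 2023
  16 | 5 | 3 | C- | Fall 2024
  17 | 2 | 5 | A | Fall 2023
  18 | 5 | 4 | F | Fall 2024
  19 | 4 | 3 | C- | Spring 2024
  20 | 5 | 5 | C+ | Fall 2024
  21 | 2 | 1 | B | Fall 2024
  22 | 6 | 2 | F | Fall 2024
SELECT p.name, COUNT(*) AS n FROM enrollments c JOIN students p ON c.student_id = p.id GROUP BY p.id, p.name

Execution result:
name | n
Peter Miller | 1
Rose Wilson | 3
Eve Wilson | 2
Quinn Smith | 2
Rose Johnson | 6
Leo Brown | 3
Noah Wilson | 1
Leo Williams | 4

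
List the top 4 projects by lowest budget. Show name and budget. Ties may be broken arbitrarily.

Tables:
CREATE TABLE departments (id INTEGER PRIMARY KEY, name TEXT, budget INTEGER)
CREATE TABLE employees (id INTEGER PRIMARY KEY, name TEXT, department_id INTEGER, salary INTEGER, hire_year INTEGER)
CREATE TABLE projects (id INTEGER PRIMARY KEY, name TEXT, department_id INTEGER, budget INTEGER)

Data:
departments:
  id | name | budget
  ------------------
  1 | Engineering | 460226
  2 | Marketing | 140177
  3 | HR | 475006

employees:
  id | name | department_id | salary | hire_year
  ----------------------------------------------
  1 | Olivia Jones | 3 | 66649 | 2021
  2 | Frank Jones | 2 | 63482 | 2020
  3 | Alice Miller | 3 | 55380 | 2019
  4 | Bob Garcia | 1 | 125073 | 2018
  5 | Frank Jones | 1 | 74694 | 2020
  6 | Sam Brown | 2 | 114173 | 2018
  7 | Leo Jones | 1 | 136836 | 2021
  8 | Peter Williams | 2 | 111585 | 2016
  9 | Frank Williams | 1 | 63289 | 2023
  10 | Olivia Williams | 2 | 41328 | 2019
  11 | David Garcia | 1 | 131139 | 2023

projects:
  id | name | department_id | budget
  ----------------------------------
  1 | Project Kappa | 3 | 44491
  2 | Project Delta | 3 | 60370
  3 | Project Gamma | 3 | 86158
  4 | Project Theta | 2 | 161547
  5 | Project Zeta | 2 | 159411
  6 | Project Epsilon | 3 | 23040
SELECT name, budget FROM projects ORDER BY budget ASC LIMIT 4

Execution result:
name | budget
Project Epsilon | 23040
Project Kappa | 44491
Project Delta | 60370
Project Gamma | 86158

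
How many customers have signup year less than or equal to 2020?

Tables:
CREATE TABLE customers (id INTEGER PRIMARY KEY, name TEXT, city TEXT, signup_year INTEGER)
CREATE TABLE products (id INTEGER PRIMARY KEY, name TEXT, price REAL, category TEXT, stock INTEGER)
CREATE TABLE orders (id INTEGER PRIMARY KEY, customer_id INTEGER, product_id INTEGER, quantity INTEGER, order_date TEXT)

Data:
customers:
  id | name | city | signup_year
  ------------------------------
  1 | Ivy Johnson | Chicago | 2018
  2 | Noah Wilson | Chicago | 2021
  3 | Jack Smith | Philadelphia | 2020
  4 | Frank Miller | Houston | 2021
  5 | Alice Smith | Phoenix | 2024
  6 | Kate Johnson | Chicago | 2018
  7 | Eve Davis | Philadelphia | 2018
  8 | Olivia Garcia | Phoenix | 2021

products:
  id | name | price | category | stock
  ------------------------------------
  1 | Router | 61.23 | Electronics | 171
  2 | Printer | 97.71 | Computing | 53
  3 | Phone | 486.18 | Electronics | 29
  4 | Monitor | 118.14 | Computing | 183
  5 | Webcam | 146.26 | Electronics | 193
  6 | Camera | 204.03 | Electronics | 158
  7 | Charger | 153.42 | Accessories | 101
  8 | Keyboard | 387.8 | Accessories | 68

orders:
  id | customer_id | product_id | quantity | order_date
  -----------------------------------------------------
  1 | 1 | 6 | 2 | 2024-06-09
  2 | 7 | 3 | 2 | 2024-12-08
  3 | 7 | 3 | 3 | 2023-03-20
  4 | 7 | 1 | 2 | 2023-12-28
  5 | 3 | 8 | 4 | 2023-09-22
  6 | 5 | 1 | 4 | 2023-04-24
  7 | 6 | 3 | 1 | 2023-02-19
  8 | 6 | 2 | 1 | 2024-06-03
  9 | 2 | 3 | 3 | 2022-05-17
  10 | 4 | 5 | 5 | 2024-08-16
SELECT COUNT(*) FROM customers WHERE signup_year <= 2020

Execution result:
4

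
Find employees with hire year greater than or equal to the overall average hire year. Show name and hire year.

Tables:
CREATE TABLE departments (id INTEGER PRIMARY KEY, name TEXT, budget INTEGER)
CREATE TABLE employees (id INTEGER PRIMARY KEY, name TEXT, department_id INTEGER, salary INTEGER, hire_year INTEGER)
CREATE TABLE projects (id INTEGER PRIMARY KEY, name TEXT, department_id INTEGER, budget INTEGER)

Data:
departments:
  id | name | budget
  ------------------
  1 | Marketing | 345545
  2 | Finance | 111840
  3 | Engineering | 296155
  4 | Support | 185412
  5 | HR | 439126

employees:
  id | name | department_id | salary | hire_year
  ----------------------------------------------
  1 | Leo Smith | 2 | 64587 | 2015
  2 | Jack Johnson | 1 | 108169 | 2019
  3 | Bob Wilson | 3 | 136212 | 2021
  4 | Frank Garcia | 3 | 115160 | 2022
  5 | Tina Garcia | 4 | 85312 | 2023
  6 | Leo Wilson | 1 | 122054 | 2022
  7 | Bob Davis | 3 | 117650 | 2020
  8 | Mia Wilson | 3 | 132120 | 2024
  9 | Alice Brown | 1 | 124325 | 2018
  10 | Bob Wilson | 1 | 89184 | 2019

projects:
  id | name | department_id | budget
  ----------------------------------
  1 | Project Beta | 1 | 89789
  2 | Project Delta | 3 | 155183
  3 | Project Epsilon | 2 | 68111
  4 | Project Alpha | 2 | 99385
SELECT name, hire_year FROM employees WHERE hire_year >= (SELECT AVG(hire_year) FROM employees)

Execution result:
name | hire_year
Bob Wilson | 2021
Frank Garcia | 2022
Tina Garcia | 2023
Leo Wilson | 2022
Mia Wilson | 2024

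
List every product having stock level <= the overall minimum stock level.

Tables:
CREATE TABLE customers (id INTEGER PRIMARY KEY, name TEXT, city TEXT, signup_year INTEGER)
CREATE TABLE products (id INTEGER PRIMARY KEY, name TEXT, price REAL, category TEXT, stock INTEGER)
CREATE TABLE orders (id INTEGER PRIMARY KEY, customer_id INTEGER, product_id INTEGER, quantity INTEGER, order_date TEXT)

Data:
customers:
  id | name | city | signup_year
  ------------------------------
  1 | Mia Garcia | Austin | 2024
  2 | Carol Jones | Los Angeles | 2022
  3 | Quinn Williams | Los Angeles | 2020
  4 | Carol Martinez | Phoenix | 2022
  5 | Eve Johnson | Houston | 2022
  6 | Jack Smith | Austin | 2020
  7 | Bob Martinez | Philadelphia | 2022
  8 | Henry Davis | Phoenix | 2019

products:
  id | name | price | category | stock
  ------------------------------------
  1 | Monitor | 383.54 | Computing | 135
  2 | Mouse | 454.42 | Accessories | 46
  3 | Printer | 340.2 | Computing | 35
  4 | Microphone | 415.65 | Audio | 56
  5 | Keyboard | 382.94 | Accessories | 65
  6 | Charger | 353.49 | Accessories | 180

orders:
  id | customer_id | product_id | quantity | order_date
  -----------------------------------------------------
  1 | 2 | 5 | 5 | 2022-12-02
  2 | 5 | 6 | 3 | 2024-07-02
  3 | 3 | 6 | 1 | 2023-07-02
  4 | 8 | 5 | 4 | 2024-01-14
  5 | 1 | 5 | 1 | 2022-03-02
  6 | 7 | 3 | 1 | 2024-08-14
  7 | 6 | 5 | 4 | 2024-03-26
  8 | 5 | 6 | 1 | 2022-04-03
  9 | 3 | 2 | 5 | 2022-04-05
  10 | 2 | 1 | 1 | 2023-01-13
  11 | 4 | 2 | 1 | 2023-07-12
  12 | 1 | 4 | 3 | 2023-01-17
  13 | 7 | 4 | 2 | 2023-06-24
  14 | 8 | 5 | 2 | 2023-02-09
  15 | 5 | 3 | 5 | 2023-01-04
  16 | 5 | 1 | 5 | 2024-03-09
SELECT name, stock FROM products WHERE stock <= (SELECT MIN(stock) FROM products)

Execution result:
name | stock
Printer | 35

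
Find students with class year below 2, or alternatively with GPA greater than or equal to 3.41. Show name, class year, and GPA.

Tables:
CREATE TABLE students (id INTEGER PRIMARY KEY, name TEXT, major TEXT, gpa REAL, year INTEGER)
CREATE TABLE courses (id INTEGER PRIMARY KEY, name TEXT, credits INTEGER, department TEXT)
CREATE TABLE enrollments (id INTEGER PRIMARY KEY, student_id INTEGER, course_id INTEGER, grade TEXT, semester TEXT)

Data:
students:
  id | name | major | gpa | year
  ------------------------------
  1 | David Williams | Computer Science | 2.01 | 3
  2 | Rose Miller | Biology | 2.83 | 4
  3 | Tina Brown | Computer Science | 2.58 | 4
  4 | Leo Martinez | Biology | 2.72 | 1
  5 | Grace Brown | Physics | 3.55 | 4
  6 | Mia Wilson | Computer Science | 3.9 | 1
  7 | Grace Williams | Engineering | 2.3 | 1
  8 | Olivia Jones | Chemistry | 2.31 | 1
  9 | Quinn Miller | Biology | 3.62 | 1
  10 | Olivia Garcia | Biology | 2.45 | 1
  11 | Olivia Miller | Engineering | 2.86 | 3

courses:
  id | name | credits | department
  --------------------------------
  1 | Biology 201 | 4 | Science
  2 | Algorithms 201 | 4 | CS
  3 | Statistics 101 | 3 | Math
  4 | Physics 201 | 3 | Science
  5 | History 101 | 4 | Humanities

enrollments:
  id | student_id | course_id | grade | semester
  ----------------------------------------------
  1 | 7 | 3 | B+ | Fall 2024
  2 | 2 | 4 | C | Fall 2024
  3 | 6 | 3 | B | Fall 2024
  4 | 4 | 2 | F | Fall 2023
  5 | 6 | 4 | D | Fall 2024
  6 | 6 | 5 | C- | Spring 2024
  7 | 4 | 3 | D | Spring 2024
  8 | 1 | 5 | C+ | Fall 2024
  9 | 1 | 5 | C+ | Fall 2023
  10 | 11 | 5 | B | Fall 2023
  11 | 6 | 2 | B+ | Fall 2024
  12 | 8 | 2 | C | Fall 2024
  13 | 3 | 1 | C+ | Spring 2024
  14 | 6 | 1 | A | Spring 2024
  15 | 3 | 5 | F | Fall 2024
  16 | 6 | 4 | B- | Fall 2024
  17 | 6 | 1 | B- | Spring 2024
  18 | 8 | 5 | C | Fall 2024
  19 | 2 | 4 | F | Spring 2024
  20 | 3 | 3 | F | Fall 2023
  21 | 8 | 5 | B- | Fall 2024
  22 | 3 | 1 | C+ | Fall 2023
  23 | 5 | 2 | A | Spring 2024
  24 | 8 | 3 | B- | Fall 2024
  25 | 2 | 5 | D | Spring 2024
SELECT name, year, gpa FROM students WHERE year < 2 OR gpa >= 3.41

Execution result:
name | year | gpa
Leo Martinez | 1 | 2.72
Grace Brown | 4 | 3.55
Mia Wilson | 1 | 3.90
Grace Williams | 1 | 2.30
Olivia Jones | 1 | 2.31
Quinn Miller | 1 | 3.62
Olivia Garcia | 1 | 2.45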